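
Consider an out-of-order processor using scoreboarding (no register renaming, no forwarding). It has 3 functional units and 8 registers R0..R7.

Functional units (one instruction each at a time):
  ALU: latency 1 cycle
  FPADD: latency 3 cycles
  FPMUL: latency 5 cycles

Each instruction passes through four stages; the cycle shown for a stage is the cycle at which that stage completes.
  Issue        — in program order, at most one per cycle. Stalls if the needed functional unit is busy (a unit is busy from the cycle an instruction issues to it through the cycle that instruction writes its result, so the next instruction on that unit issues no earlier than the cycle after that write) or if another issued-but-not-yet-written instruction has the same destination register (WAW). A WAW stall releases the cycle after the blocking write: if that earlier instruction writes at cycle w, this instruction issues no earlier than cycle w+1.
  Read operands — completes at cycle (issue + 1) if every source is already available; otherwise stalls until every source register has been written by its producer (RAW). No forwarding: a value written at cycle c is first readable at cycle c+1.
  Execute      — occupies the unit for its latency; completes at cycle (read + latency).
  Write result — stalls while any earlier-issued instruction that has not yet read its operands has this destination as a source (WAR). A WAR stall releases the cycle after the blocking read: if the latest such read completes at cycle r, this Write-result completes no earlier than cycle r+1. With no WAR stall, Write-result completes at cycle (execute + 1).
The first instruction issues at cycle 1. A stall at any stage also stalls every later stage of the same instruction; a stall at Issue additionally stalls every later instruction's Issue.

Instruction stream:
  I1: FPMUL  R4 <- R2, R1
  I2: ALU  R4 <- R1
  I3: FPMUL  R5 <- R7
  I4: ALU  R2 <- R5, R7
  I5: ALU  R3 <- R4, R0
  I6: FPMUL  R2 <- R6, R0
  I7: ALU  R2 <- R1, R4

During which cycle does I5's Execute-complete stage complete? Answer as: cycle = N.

c1: I1→FPMUL
c2: I1 RO
c7: I1 EX
c8: I1 WR R4
c9: I2→ALU
c10: I2 RO, I3→FPMUL
c11: I2 EX, I3 RO
c12: I2 WR R4
c13: I4→ALU
c16: I3 EX
c17: I3 WR R5
c18: I4 RO
c19: I4 EX
c20: I4 WR R2
c21: I5→ALU
c22: I5 RO, I6→FPMUL
c23: I5 EX, I6 RO
c24: I5 WR R3
c28: I6 EX
c29: I6 WR R2
c30: I7→ALU
c31: I7 RO
c32: I7 EX
c33: I7 WR R2

cycle = 23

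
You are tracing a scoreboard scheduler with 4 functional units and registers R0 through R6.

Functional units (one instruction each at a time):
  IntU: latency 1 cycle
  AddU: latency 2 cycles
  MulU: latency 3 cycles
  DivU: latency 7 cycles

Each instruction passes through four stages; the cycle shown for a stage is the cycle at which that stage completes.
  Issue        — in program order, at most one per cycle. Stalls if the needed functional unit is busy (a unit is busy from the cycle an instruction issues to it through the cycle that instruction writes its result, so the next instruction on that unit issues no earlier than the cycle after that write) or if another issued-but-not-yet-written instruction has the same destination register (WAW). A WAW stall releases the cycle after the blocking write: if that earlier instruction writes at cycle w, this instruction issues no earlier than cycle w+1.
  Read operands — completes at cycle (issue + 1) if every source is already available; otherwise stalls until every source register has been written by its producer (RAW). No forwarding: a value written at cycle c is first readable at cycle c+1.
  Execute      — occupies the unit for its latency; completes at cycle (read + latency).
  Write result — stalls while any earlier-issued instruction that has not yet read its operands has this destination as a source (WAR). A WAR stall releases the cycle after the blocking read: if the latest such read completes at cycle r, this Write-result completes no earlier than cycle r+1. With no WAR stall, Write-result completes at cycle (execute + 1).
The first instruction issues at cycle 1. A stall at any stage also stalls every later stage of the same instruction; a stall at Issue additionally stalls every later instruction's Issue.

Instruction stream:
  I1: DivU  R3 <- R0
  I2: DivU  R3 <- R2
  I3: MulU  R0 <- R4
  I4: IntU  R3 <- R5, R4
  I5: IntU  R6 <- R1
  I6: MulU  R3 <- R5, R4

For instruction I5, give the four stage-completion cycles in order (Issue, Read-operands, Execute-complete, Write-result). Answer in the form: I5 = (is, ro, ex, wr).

I5 = (25, 26, 27, 28)

I1  is:1  ro:2  ex:9  wr:10
I2  is:11  ro:12  ex:19  wr:20  — struct: DivU busy until I1 writes@10
I3  is:12  ro:13  ex:16  wr:17
I4  is:21  ro:22  ex:23  wr:24  — WAW R3: wait I2 write@20
I5  is:25  ro:26  ex:27  wr:28  — struct: IntU busy until I4 writes@24
I6  is:26  ro:27  ex:30  wr:31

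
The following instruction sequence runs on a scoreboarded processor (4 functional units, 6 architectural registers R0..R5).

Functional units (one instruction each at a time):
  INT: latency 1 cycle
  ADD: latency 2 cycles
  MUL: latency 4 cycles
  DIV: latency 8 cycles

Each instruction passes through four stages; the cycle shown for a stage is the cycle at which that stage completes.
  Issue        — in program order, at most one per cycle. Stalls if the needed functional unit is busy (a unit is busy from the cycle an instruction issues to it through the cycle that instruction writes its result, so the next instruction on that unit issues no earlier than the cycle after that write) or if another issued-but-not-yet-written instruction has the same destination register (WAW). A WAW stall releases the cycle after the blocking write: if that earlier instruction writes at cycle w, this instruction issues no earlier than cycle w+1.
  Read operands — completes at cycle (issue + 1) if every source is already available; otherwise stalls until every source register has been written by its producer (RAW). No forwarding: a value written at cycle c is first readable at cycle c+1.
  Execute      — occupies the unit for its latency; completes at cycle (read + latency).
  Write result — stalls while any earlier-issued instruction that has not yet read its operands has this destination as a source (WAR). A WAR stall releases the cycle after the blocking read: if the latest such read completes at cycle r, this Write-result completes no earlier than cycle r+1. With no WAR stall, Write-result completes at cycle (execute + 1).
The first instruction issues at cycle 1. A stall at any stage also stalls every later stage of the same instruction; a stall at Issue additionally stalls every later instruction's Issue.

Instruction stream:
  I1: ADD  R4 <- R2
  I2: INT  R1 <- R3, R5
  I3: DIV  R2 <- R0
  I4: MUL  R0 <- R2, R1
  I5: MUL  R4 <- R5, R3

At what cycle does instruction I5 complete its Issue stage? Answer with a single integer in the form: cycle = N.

cycle = 20

1) issue 1, read 2, done 4, write 5
2) issue 2, read 3, done 4, write 5
3) issue 3, read 4, done 12, write 13
4) issue 4, read 14, done 18, write 19  <RAW R2: wait I3 write@13>
5) issue 20, read 21, done 25, write 26  <struct: MUL busy until I4 writes@19>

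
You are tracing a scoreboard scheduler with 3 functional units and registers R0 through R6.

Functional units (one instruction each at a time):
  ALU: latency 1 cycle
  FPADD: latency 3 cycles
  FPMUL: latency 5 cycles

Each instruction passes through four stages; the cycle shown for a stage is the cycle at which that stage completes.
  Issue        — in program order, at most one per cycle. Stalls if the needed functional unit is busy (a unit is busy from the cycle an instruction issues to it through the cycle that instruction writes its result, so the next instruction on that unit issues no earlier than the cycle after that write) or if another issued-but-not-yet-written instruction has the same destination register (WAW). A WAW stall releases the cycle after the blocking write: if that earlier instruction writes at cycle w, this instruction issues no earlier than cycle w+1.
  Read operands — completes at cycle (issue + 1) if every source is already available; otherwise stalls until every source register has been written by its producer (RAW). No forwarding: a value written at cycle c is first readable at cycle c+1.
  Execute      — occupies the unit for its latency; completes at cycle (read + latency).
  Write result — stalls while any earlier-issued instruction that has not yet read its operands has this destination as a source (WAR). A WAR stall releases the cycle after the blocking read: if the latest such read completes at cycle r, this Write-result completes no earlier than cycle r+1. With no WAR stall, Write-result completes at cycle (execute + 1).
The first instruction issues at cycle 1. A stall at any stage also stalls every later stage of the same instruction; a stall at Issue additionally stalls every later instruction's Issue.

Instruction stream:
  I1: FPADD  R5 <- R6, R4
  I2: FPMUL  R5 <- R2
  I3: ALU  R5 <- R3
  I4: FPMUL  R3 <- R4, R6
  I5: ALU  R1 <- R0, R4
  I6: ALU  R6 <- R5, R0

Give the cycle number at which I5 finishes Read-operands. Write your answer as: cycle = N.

t=1  I1 dispatched to FPADD
t=2  I1 operands ready
t=5  I1 complete
t=6  R5←I1
t=7  I2 dispatched to FPMUL
t=8  I2 operands ready
t=13  I2 complete
t=14  R5←I2
t=15  I3 dispatched to ALU
t=16  I3 operands ready, I4 dispatched to FPMUL
t=17  I3 complete, I4 operands ready
t=18  R5←I3
t=19  I5 dispatched to ALU
t=20  I5 operands ready
t=21  I5 complete
t=22  I4 complete, R1←I5
t=23  R3←I4, I6 dispatched to ALU
t=24  I6 operands ready
t=25  I6 complete
t=26  R6←I6

cycle = 20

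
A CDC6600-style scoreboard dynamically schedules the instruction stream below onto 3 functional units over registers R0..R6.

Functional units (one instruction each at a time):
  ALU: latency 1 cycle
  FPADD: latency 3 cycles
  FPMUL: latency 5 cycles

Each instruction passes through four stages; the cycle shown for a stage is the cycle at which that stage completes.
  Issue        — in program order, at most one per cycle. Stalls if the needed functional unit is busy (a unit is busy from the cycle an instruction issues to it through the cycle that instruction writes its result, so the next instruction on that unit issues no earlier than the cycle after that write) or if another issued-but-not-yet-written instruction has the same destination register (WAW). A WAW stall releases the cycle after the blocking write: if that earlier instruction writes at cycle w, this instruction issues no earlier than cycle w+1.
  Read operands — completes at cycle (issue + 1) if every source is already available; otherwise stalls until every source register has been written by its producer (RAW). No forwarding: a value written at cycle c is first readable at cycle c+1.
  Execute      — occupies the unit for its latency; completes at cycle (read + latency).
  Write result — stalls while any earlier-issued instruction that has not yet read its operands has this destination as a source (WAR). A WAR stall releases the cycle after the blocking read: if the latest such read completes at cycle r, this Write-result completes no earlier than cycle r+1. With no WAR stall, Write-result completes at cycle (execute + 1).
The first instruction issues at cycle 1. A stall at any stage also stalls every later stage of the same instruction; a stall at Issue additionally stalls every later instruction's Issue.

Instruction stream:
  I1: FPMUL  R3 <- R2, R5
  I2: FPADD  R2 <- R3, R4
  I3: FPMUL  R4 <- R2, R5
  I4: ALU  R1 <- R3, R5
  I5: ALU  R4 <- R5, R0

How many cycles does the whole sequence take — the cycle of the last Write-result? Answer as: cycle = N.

cycle = 24

c1: I1 dispatched to FPMUL
c2: I1 operands ready; I2 dispatched to FPADD
c7: I1 complete
c8: R3←I1
c9: I2 operands ready; I3 dispatched to FPMUL
c10: I4 dispatched to ALU
c11: I4 operands ready
c12: I2 complete; I4 complete
c13: R2←I2; R1←I4
c14: I3 operands ready
c19: I3 complete
c20: R4←I3
c21: I5 dispatched to ALU
c22: I5 operands ready
c23: I5 complete
c24: R4←I5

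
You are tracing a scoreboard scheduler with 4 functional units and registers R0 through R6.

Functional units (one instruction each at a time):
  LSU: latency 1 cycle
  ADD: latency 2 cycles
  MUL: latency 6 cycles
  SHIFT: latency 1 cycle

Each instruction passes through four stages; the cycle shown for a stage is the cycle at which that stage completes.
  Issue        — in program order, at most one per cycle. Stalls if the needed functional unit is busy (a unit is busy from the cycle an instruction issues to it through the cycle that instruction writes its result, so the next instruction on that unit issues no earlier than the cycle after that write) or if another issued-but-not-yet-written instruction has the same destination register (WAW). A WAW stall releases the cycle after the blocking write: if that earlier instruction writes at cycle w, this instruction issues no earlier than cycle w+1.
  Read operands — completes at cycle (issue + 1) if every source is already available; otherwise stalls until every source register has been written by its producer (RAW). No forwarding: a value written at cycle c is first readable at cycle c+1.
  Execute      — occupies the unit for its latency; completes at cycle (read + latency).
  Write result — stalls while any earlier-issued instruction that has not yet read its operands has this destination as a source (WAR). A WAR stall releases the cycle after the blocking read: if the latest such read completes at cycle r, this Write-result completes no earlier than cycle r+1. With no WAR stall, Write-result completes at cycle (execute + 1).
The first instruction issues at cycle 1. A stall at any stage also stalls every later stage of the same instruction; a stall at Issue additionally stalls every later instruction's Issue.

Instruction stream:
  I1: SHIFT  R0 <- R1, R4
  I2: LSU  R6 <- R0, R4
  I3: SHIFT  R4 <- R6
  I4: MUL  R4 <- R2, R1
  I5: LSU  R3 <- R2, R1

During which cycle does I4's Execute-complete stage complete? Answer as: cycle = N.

cycle = 18

[I1] 1/2/3/4
[I2] 2/5/6/7  (RAW R0: wait I1 write@4)
[I3] 5/8/9/10  (struct: SHIFT busy until I1 writes@4; RAW R6: wait I2 write@7)
[I4] 11/12/18/19  (WAW R4: wait I3 write@10)
[I5] 12/13/14/15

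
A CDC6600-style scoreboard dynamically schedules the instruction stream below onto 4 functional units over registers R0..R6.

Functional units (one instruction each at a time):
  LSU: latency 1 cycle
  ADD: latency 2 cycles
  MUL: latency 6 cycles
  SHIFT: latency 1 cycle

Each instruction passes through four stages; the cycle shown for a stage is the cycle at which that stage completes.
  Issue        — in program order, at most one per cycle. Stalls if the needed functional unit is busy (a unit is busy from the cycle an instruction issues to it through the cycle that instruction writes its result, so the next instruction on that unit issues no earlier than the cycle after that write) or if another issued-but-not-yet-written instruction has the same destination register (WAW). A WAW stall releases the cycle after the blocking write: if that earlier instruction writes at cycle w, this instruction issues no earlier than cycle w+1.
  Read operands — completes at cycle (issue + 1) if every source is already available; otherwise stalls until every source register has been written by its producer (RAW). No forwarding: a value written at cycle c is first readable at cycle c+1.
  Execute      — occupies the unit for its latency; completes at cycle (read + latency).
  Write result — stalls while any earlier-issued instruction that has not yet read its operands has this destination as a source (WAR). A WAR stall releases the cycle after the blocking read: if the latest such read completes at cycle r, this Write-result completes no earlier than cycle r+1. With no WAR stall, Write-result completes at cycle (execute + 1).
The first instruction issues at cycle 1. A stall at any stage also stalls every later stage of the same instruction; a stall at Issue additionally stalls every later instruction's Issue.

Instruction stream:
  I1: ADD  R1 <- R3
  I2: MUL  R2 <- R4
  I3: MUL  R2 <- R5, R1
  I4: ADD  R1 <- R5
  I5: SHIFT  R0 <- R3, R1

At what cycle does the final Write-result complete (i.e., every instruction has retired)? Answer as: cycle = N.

[1] I1→ADD
[2] I1 RO, I2→MUL
[3] I2 RO
[4] I1 EX
[5] I1 WR R1
[9] I2 EX
[10] I2 WR R2
[11] I3→MUL
[12] I3 RO, I4→ADD
[13] I4 RO, I5→SHIFT
[15] I4 EX
[16] I4 WR R1
[17] I5 RO
[18] I3 EX, I5 EX
[19] I3 WR R2, I5 WR R0

cycle = 19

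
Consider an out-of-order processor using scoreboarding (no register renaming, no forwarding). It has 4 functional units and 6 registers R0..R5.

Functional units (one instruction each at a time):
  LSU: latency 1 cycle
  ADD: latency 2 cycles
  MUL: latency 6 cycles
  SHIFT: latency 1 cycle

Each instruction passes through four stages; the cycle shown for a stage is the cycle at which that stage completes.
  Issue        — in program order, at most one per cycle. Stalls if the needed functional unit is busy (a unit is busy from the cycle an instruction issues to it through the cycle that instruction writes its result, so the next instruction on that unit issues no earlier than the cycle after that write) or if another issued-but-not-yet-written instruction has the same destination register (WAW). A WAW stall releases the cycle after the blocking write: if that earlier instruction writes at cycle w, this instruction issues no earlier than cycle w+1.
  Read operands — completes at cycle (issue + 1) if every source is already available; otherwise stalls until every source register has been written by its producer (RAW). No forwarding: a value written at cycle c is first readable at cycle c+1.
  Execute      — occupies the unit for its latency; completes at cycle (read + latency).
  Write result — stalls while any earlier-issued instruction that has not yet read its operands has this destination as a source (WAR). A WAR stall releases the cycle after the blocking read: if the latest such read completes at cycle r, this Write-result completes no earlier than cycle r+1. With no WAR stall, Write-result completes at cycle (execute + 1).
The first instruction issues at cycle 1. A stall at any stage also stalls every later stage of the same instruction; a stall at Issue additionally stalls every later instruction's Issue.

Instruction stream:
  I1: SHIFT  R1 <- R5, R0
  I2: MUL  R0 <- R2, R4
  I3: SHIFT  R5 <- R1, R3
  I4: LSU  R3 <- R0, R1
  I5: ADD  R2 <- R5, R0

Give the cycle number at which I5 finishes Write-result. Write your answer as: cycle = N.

cycle = 14

[1] I1 issues→SHIFT
[2] I1 reads, I2 issues→MUL
[3] I1 exec-done, I2 reads
[4] I1 writes R1
[5] I3 issues→SHIFT
[6] I3 reads, I4 issues→LSU
[7] I3 exec-done, I5 issues→ADD
[8] I3 writes R5
[9] I2 exec-done
[10] I2 writes R0
[11] I4 reads, I5 reads
[12] I4 exec-done
[13] I4 writes R3, I5 exec-done
[14] I5 writes R2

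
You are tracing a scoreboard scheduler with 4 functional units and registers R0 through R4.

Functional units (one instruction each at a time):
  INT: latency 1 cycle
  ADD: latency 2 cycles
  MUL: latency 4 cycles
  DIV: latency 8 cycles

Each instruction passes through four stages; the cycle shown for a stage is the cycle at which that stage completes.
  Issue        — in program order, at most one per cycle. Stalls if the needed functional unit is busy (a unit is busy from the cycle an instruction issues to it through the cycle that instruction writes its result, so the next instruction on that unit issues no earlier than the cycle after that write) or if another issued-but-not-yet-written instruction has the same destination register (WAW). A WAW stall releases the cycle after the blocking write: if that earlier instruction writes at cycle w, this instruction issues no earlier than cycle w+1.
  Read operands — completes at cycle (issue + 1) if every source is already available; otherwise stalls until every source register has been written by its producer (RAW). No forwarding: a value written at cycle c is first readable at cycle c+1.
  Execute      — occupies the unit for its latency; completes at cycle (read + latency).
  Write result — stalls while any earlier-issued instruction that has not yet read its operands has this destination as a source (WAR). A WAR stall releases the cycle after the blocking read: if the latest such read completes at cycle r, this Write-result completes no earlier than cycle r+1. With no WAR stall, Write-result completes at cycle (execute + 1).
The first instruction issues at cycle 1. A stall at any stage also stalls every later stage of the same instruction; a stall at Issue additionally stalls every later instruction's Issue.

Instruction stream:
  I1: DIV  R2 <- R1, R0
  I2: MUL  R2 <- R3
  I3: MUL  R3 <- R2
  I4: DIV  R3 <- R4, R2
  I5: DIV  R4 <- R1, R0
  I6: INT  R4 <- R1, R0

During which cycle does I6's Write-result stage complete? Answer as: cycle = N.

I1: IS=1 RO=2 EX=10 WR=11
I2: IS=12 RO=13 EX=17 WR=18  [WAW R2: wait I1 write@11]
I3: IS=19 RO=20 EX=24 WR=25  [struct: MUL busy until I2 writes@18]
I4: IS=26 RO=27 EX=35 WR=36  [WAW R3: wait I3 write@25]
I5: IS=37 RO=38 EX=46 WR=47  [struct: DIV busy until I4 writes@36]
I6: IS=48 RO=49 EX=50 WR=51  [WAW R4: wait I5 write@47]

cycle = 51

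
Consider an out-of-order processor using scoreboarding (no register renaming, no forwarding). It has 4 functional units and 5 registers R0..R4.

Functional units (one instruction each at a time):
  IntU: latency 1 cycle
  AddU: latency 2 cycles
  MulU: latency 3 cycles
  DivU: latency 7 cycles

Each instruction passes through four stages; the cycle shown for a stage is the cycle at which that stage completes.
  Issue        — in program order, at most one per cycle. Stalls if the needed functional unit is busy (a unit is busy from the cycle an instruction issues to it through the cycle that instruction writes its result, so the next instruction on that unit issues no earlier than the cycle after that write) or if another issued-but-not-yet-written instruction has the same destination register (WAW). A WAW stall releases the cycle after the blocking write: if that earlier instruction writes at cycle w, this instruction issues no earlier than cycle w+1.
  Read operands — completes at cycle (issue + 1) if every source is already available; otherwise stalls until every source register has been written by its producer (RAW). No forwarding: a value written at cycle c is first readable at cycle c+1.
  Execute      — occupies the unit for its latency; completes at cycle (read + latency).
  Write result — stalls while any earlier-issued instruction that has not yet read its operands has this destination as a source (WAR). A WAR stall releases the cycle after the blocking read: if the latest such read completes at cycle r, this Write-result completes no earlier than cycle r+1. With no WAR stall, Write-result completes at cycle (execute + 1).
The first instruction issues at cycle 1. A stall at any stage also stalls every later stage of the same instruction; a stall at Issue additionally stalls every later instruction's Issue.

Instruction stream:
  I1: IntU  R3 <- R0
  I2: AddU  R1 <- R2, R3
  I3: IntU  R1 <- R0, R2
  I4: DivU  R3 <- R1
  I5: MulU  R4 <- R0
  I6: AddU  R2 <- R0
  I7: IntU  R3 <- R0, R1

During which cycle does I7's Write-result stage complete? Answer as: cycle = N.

cycle = 25

I1  is:1  ro:2  ex:3  wr:4
I2  is:2  ro:5  ex:7  wr:8  — RAW R3: wait I1 write@4
I3  is:9  ro:10  ex:11  wr:12  — WAW R1: wait I2 write@8
I4  is:10  ro:13  ex:20  wr:21  — RAW R1: wait I3 write@12
I5  is:11  ro:12  ex:15  wr:16
I6  is:12  ro:13  ex:15  wr:16
I7  is:22  ro:23  ex:24  wr:25  — WAW R3: wait I4 write@21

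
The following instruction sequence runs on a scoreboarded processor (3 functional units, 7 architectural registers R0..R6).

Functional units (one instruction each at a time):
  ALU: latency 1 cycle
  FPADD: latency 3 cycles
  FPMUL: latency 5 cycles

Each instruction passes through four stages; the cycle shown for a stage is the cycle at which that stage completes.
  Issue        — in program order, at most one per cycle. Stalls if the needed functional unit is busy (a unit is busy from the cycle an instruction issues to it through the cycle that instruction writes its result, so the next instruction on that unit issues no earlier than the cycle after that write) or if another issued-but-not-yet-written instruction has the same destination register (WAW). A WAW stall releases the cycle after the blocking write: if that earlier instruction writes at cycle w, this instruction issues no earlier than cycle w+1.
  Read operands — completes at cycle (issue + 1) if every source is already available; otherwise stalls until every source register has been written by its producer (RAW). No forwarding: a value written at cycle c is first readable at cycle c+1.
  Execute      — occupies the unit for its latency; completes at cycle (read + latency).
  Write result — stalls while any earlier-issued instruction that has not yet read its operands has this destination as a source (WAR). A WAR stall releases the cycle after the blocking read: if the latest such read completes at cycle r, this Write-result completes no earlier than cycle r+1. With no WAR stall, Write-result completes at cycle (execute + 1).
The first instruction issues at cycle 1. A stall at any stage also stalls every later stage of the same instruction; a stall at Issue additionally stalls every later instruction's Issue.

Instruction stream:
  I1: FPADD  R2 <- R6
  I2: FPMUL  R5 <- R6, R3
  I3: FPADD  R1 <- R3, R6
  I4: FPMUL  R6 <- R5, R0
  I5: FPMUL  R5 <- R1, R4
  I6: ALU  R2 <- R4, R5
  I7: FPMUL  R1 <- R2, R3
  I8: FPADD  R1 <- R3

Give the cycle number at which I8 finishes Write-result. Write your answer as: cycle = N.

cycle = 41

[I1] 1/2/5/6
[I2] 2/3/8/9
[I3] 7/8/11/12  (struct: FPADD busy until I1 writes@6)
[I4] 10/11/16/17  (struct: FPMUL busy until I2 writes@9)
[I5] 18/19/24/25  (struct: FPMUL busy until I4 writes@17)
[I6] 19/26/27/28  (RAW R5: wait I5 write@25)
[I7] 26/29/34/35  (struct: FPMUL busy until I5 writes@25; RAW R2: wait I6 write@28)
[I8] 36/37/40/41  (WAW R1: wait I7 write@35)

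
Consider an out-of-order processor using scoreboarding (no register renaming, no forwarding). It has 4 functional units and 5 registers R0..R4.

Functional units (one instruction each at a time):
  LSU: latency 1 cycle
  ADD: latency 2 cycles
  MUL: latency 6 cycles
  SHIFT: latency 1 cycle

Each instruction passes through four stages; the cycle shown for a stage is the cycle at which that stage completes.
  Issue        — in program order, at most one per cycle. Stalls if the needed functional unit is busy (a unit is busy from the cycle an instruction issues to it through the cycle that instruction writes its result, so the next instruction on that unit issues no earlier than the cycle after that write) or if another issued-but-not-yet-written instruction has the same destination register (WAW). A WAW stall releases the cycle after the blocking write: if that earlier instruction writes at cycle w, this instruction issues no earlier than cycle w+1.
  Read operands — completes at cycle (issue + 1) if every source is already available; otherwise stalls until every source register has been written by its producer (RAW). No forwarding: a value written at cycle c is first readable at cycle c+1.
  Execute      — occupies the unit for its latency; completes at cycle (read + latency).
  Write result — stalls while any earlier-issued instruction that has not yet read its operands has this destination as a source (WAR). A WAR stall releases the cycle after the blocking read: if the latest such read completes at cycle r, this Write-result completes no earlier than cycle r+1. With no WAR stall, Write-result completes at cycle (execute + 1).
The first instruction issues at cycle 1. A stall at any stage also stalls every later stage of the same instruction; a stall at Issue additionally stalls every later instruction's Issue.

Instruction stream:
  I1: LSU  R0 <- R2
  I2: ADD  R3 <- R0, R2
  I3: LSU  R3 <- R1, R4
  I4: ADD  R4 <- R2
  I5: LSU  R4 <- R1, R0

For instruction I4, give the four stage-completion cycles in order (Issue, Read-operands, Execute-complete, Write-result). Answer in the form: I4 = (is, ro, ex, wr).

I4 = (10, 11, 13, 14)

[1] issue I1 (LSU)
[2] I1 read-ops; issue I2 (ADD)
[3] I1 finished on LSU
[4] I1→R0
[5] I2 read-ops
[7] I2 finished on ADD
[8] I2→R3
[9] issue I3 (LSU)
[10] I3 read-ops; issue I4 (ADD)
[11] I3 finished on LSU; I4 read-ops
[12] I3→R3
[13] I4 finished on ADD
[14] I4→R4
[15] issue I5 (LSU)
[16] I5 read-ops
[17] I5 finished on LSU
[18] I5→R4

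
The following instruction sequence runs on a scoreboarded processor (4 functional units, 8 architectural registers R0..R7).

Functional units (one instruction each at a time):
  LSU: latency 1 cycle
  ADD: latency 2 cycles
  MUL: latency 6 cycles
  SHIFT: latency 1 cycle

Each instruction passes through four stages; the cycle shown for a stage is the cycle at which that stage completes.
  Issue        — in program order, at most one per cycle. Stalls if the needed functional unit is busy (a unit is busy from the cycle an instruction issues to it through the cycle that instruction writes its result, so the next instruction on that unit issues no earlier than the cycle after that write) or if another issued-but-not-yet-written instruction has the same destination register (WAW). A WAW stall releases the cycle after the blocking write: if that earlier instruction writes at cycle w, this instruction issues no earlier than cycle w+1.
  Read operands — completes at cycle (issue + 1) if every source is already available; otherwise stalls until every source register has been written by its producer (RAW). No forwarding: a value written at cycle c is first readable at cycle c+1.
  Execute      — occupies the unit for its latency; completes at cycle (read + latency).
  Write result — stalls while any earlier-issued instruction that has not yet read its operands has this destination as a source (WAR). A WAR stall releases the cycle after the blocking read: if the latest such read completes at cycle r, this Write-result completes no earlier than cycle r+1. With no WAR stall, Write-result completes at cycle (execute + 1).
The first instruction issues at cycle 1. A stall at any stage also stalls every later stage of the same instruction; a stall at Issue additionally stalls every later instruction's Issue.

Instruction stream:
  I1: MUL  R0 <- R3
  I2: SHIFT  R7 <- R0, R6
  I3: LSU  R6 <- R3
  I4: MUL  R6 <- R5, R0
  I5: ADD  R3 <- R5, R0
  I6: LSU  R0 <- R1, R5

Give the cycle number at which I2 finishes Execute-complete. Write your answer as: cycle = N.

  I1 | 1 | 2 | 8 | 9
  I2 | 2 | 10 | 11 | 12   RAW R0: wait I1 write@9
  I3 | 3 | 4 | 5 | 11   WAR R6: wait I2 read@10
  I4 | 12 | 13 | 19 | 20   WAW R6: wait I3 write@11
  I5 | 13 | 14 | 16 | 17
  I6 | 14 | 15 | 16 | 17

cycle = 11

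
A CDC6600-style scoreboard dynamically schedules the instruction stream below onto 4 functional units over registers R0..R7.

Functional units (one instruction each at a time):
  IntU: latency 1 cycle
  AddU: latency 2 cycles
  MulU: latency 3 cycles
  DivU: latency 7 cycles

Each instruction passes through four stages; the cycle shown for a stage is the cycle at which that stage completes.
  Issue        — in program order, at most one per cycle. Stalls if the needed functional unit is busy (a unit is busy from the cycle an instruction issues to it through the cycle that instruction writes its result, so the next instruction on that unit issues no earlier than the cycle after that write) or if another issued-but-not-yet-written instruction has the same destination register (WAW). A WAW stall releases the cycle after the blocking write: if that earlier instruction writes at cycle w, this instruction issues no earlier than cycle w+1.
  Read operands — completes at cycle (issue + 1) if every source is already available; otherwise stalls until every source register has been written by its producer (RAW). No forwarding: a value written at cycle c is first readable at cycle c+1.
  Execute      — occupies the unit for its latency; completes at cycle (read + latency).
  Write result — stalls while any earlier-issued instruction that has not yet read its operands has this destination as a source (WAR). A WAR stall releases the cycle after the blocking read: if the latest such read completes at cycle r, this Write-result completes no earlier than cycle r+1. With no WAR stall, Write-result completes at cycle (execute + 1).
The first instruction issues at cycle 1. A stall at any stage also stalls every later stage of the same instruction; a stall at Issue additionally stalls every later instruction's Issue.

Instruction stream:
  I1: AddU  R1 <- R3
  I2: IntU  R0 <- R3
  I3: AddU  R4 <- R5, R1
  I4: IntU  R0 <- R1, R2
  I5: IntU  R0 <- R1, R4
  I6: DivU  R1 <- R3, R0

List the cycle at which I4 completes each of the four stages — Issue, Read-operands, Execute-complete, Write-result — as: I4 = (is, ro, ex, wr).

  I1 | 1 | 2 | 4 | 5
  I2 | 2 | 3 | 4 | 5
  I3 | 6 | 7 | 9 | 10   struct: AddU busy until I1 writes@5
  I4 | 7 | 8 | 9 | 10
  I5 | 11 | 12 | 13 | 14   struct: IntU busy until I4 writes@10
  I6 | 12 | 15 | 22 | 23   RAW R0: wait I5 write@14

I4 = (7, 8, 9, 10)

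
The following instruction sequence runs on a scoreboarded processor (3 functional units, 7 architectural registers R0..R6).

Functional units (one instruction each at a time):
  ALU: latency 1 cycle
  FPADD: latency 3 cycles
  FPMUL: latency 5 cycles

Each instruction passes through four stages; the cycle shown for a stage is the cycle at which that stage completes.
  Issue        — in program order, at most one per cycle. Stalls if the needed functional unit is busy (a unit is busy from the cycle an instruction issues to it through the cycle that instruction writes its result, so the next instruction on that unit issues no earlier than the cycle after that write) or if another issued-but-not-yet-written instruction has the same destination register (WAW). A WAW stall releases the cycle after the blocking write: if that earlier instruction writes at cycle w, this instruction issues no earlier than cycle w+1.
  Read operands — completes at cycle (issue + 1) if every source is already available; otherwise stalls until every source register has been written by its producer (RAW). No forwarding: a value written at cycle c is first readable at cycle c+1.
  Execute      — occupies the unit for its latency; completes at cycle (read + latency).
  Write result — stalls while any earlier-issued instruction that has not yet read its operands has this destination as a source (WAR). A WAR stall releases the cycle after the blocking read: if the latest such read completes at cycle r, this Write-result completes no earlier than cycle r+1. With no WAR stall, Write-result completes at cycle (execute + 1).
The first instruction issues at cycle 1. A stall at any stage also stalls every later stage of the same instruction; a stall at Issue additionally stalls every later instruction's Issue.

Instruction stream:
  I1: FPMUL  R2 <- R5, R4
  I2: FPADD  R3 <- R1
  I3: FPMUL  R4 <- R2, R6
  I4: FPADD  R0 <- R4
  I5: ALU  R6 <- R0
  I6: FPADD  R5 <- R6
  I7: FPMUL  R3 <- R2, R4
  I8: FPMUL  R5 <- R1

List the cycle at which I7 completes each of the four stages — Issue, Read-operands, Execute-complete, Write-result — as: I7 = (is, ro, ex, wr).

[1] issue I1 (FPMUL)
[2] I1 read-ops · issue I2 (FPADD)
[3] I2 read-ops
[6] I2 finished on FPADD
[7] I1 finished on FPMUL · I2→R3
[8] I1→R2
[9] issue I3 (FPMUL)
[10] I3 read-ops · issue I4 (FPADD)
[11] issue I5 (ALU)
[15] I3 finished on FPMUL
[16] I3→R4
[17] I4 read-ops
[20] I4 finished on FPADD
[21] I4→R0
[22] I5 read-ops · issue I6 (FPADD)
[23] I5 finished on ALU · issue I7 (FPMUL)
[24] I5→R6 · I7 read-ops
[25] I6 read-ops
[28] I6 finished on FPADD
[29] I6→R5 · I7 finished on FPMUL
[30] I7→R3
[31] issue I8 (FPMUL)
[32] I8 read-ops
[37] I8 finished on FPMUL
[38] I8→R5

I7 = (23, 24, 29, 30)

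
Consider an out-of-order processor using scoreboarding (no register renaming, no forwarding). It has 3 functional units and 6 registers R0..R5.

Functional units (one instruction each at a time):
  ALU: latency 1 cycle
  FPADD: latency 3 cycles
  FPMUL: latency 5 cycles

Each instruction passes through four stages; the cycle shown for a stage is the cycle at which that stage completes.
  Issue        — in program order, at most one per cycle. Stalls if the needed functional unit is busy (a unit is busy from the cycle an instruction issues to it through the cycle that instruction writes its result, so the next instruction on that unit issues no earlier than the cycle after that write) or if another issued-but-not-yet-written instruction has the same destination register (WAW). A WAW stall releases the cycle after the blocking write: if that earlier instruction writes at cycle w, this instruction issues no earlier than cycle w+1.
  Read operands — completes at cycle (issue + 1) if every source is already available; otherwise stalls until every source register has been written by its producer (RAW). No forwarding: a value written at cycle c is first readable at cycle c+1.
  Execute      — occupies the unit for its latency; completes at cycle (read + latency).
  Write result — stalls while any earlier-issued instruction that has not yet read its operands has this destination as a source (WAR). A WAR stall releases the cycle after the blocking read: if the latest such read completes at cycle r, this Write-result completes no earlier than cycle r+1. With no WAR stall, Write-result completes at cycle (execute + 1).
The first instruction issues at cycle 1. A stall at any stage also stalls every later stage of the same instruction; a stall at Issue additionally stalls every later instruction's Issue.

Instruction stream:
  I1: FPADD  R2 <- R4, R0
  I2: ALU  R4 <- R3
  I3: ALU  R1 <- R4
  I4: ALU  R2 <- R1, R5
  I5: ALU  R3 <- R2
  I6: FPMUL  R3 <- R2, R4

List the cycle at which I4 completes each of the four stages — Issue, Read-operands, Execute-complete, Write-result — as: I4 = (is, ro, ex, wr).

c1: I1 issues→FPADD
c2: I1 reads | I2 issues→ALU
c3: I2 reads
c4: I2 exec-done
c5: I1 exec-done | I2 writes R4
c6: I1 writes R2 | I3 issues→ALU
c7: I3 reads
c8: I3 exec-done
c9: I3 writes R1
c10: I4 issues→ALU
c11: I4 reads
c12: I4 exec-done
c13: I4 writes R2
c14: I5 issues→ALU
c15: I5 reads
c16: I5 exec-done
c17: I5 writes R3
c18: I6 issues→FPMUL
c19: I6 reads
c24: I6 exec-done
c25: I6 writes R3

I4 = (10, 11, 12, 13)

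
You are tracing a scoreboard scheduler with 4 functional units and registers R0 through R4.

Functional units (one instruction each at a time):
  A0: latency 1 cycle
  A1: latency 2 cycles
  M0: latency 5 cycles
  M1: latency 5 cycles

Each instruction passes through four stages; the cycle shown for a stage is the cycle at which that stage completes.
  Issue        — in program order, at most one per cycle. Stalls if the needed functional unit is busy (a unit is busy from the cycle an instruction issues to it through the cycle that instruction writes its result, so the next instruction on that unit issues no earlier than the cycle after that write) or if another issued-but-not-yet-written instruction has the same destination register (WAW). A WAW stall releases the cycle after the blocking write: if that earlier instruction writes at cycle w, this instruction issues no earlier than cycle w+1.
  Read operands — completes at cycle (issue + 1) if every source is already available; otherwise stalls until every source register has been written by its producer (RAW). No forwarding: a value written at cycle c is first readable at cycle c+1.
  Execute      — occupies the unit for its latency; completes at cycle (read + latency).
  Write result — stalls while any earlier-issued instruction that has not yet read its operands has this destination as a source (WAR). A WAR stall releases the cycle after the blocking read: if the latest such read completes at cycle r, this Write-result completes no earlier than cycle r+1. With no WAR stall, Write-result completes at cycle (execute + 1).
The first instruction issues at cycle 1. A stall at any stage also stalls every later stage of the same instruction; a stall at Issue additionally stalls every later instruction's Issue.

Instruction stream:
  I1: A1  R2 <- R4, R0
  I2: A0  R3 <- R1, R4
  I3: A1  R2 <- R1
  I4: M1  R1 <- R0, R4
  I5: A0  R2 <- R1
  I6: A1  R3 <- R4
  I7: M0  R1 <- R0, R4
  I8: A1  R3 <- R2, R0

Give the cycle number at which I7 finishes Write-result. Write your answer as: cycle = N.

1) issue 1, read 2, done 4, write 5
2) issue 2, read 3, done 4, write 5
3) issue 6, read 7, done 9, write 10  <struct: A1 busy until I1 writes@5>
4) issue 7, read 8, done 13, write 14
5) issue 11, read 15, done 16, write 17  <WAW R2: wait I3 write@10 / RAW R1: wait I4 write@14>
6) issue 12, read 13, done 15, write 16
7) issue 15, read 16, done 21, write 22  <WAW R1: wait I4 write@14>
8) issue 17, read 18, done 20, write 21  <struct: A1 busy until I6 writes@16>

cycle = 22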